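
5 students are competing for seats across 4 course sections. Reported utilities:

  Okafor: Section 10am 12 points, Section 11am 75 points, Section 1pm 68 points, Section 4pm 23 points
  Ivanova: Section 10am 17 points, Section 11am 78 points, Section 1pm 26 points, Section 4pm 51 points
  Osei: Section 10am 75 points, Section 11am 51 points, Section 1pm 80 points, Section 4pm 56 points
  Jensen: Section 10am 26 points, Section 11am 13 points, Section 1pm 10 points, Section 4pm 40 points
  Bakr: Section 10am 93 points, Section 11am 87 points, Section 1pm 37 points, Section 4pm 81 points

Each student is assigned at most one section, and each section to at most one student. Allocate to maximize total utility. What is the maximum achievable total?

Maximum total: 302 points

Optimal: Osei→Section 10am (75 points), Ivanova→Section 11am (78 points), Okafor→Section 1pm (68 points), Bakr→Section 4pm (81 points) — total 75+78+68+81 = 302 points.
Row-greedy (each student in turn takes its best remaining section) gives 232 points, worse by 70.
Next-best assignment: Bakr→Section 10am, Okafor→Section 11am, Osei→Section 1pm, Ivanova→Section 4pm = 299 points.
Checked against all permutations: 302 points is optimal.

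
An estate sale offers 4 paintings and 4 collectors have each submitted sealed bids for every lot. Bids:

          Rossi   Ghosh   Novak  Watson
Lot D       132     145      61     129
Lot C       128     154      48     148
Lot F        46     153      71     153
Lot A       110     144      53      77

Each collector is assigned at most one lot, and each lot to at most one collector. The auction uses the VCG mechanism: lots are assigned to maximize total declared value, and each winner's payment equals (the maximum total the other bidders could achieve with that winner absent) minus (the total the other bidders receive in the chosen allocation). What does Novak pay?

Novak pays $15.

Efficient allocation: Rossi→Lot D ($132), Ghosh→Lot A ($144), Novak→Lot F ($71), Watson→Lot C ($148); total welfare W = $495.
Novak receives Lot F at value $71, so the others get W − 71 = $424.
Without Novak: best allocation of the remaining 3 bidders over all 4 lots is Rossi→Lot D ($132), Ghosh→Lot C ($154), Watson→Lot F ($153), total $439.
VCG payment = (others' best without Novak) − (others' welfare with Novak) = 439 − 424 = $15.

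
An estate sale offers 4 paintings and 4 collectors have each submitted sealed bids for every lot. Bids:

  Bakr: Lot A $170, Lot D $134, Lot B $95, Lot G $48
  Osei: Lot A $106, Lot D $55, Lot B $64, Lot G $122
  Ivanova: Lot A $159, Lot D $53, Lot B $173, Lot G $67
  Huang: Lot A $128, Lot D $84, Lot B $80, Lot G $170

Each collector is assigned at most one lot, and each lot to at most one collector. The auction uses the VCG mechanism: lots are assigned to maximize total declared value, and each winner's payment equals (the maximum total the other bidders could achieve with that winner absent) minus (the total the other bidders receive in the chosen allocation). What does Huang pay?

Huang pays $52.

Efficient allocation: Bakr→Lot D ($134), Osei→Lot A ($106), Ivanova→Lot B ($173), Huang→Lot G ($170); total welfare W = $583.
Huang receives Lot G at value $170, so the others get W − 170 = $413.
Without Huang: best allocation of the remaining 3 bidders over all 4 lots is Bakr→Lot A ($170), Osei→Lot G ($122), Ivanova→Lot B ($173), total $465.
VCG payment = (others' best without Huang) − (others' welfare with Huang) = 465 − 413 = $52.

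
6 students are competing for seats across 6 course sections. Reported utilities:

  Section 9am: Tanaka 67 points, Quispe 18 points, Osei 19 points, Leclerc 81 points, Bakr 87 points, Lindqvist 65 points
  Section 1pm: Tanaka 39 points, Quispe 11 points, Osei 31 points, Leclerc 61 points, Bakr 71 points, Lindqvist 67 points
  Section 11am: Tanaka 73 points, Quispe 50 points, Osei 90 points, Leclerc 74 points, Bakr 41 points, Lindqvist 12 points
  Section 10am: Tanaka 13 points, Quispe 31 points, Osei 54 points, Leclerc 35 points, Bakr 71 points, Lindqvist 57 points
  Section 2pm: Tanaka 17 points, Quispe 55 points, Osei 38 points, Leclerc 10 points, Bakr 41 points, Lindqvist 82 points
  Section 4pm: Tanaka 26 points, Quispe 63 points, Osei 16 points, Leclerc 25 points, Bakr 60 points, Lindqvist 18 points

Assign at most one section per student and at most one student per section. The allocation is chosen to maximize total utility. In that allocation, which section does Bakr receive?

Optimal: Tanaka→Section 9am (67 points), Quispe→Section 4pm (63 points), Osei→Section 11am (90 points), Leclerc→Section 1pm (61 points), Bakr→Section 10am (71 points), Lindqvist→Section 2pm (82 points) — total 67+63+90+61+71+82 = 434 points.
Max-entry greedy (repeatedly take the single best remaining cell) gives 396 points, worse by 38.
Every other assignment is strictly worse.
Bakr's own top section is Section 9am (87 points), but forcing Bakr→Section 9am and reassigning the rest optimally gives only 420 points — worse by 14.

Bakr receives Section 10am.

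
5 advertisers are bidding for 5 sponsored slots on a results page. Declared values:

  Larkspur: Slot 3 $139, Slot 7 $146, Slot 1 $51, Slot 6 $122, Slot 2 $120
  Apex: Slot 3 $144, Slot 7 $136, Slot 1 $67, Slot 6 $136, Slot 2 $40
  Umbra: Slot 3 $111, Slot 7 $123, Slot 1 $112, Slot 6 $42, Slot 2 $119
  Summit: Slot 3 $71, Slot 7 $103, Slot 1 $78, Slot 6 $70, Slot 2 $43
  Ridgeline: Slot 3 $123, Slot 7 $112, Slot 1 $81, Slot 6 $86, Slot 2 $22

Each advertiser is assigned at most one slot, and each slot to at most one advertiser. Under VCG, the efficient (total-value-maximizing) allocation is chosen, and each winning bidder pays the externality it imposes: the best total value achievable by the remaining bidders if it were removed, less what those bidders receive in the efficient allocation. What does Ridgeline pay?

Efficient allocation: Larkspur→Slot 7 ($146), Apex→Slot 6 ($136), Umbra→Slot 2 ($119), Summit→Slot 1 ($78), Ridgeline→Slot 3 ($123); total welfare W = $602.
Ridgeline receives Slot 3 at value $123, so the others get W − 123 = $479.
Without Ridgeline: best allocation of the remaining 4 bidders over all 5 slots is Larkspur→Slot 3 ($139), Apex→Slot 6 ($136), Umbra→Slot 2 ($119), Summit→Slot 7 ($103), total $497.
VCG payment = (others' best without Ridgeline) − (others' welfare with Ridgeline) = 497 − 479 = $18.

Ridgeline pays $18.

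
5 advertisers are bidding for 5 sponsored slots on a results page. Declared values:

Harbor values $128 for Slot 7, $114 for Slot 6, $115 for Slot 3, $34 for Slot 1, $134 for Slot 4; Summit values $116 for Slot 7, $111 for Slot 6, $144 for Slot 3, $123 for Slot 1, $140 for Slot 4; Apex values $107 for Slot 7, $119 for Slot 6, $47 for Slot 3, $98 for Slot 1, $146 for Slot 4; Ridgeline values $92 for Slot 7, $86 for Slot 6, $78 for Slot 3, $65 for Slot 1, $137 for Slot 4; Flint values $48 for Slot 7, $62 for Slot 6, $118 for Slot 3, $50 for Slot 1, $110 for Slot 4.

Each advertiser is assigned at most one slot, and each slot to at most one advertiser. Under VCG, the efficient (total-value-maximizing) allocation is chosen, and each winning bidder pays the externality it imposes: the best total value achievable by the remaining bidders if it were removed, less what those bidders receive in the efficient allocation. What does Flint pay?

Efficient allocation: Harbor→Slot 7 ($128), Summit→Slot 1 ($123), Apex→Slot 6 ($119), Ridgeline→Slot 4 ($137), Flint→Slot 3 ($118); total welfare W = $625.
Flint receives Slot 3 at value $118, so the others get W − 118 = $507.
Without Flint: best allocation of the remaining 4 bidders over all 5 slots is Harbor→Slot 7 ($128), Summit→Slot 3 ($144), Apex→Slot 6 ($119), Ridgeline→Slot 4 ($137), total $528.
VCG payment = (others' best without Flint) − (others' welfare with Flint) = 528 − 507 = $21.

Flint pays $21.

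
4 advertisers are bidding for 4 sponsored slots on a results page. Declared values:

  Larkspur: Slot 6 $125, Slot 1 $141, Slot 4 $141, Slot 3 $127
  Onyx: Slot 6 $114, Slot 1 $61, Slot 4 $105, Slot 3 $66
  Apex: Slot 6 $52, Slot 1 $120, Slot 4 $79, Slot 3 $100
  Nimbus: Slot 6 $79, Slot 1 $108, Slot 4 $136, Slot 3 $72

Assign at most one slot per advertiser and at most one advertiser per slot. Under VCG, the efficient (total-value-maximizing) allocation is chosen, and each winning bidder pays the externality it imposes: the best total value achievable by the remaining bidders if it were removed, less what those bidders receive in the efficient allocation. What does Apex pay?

Apex pays $14.

Efficient allocation: Larkspur→Slot 3 ($127), Onyx→Slot 6 ($114), Apex→Slot 1 ($120), Nimbus→Slot 4 ($136); total welfare W = $497.
Apex receives Slot 1 at value $120, so the others get W − 120 = $377.
Without Apex: best allocation of the remaining 3 bidders over all 4 slots is Larkspur→Slot 1 ($141), Onyx→Slot 6 ($114), Nimbus→Slot 4 ($136), total $391.
VCG payment = (others' best without Apex) − (others' welfare with Apex) = 391 − 377 = $14.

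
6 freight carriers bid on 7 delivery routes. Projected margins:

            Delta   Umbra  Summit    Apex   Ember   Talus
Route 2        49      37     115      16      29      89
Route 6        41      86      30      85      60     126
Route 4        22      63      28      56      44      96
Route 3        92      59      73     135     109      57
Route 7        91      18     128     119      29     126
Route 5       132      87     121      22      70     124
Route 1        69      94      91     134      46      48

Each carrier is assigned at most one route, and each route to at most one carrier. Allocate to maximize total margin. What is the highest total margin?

This is a one-to-one assignment (maximum-weight bipartite matching).
Optimal: Delta→Route 5 ($132k), Umbra→Route 6 ($86k), Summit→Route 2 ($115k), Apex→Route 1 ($134k), Ember→Route 3 ($109k), Talus→Route 7 ($126k) — total 132+86+115+134+109+126 = $702k.
Max-entry greedy (repeatedly take the single best remaining cell) gives $659k, worse by 43.

Max total: $702k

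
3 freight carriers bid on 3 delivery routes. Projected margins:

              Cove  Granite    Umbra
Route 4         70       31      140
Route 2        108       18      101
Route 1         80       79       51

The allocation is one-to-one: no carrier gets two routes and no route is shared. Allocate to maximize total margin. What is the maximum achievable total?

Maximum total: $327k

This is a one-to-one assignment (maximum-weight bipartite matching).
Optimal: Cove→Route 2 ($108k), Granite→Route 1 ($79k), Umbra→Route 4 ($140k) — total 108+79+140 = $327k.
No other one-to-one assignment exceeds $327k.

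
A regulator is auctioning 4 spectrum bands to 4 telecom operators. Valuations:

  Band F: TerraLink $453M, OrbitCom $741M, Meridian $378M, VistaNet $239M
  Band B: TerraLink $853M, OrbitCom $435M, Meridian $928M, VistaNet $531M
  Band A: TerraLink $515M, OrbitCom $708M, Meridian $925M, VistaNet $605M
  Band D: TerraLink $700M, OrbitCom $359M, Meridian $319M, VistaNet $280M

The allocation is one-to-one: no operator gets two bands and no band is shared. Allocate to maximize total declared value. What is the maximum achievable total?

This is the linear assignment problem.
Optimal: TerraLink→Band D ($700M), OrbitCom→Band F ($741M), Meridian→Band B ($928M), VistaNet→Band A ($605M) — total 700+741+928+605 = $2974M.
Row-greedy (each operator in turn takes its best remaining band) gives $2799M, worse by 175.
Swapping OrbitCom↔TerraLink (OrbitCom→Band D $359M, TerraLink→Band F $453M) loses 629.

Max total: $2974M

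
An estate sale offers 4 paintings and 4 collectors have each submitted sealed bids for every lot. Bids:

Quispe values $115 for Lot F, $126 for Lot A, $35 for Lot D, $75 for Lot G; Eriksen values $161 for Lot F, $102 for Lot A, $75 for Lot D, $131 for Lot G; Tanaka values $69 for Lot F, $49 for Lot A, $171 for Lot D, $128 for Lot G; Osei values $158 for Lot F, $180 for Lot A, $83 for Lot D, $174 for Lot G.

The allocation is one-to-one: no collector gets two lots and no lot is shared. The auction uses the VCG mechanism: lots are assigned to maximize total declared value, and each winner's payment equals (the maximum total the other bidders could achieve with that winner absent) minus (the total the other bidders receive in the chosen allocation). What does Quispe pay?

Quispe pays $6.

Efficient allocation: Quispe→Lot A ($126), Eriksen→Lot F ($161), Tanaka→Lot D ($171), Osei→Lot G ($174); total welfare W = $632.
Quispe receives Lot A at value $126, so the others get W − 126 = $506.
Without Quispe: best allocation of the remaining 3 bidders over all 4 lots is Eriksen→Lot F ($161), Tanaka→Lot D ($171), Osei→Lot A ($180), total $512.
VCG payment = (others' best without Quispe) − (others' welfare with Quispe) = 512 − 506 = $6.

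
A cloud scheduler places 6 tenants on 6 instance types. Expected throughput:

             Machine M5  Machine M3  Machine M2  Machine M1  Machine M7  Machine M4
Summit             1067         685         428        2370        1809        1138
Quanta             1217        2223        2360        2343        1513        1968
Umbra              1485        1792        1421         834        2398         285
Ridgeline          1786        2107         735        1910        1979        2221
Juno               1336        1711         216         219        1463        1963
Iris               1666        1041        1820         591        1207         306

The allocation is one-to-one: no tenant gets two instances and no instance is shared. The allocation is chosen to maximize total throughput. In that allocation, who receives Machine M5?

Optimal: Summit→Machine M1 (2370 ops/s), Quanta→Machine M2 (2360 ops/s), Umbra→Machine M7 (2398 ops/s), Ridgeline→Machine M3 (2107 ops/s), Juno→Machine M4 (1963 ops/s), Iris→Machine M5 (1666 ops/s) — total 2370+2360+2398+2107+1963+1666 = 12864 ops/s.
Iris's own top instance is Machine M2 (1820 ops/s), but forcing Iris→Machine M2 and reassigning the rest optimally gives only 12560 ops/s — worse by 304.

Iris receives Machine M5.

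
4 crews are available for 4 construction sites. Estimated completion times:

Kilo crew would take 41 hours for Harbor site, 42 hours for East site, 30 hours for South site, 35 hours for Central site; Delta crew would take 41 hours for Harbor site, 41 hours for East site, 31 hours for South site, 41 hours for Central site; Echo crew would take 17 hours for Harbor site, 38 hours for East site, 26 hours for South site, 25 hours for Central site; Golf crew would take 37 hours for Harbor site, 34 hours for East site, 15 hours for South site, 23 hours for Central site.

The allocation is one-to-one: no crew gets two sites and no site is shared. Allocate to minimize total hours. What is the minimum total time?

Optimal: Kilo crew→Central site (35 hours), Delta crew→East site (41 hours), Echo crew→Harbor site (17 hours), Golf crew→South site (15 hours) — total 35+41+17+15 = 108 hours.
Column-greedy (each site in turn goes to its cheapest remaining crew) gives 122 hours, worse by 14.

Min total: 108 hours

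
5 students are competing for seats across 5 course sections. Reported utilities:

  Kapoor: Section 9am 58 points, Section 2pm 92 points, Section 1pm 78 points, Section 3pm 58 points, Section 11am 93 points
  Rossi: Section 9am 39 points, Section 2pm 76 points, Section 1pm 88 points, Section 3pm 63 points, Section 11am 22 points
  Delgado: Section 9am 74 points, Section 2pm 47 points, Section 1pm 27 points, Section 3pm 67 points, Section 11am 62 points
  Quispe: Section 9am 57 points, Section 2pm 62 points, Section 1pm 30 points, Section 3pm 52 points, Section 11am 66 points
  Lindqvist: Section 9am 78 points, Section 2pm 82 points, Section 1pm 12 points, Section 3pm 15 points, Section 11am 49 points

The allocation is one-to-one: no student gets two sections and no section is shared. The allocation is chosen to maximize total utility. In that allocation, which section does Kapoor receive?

Optimal: Kapoor→Section 2pm (92 points), Rossi→Section 1pm (88 points), Delgado→Section 3pm (67 points), Quispe→Section 11am (66 points), Lindqvist→Section 9am (78 points) — total 92+88+67+66+78 = 391 points.
Max-entry greedy (repeatedly take the single best remaining cell) gives 389 points, worse by 2.
Next-best assignment: Kapoor→Section 11am, Rossi→Section 1pm, Delgado→Section 9am, Quispe→Section 3pm, Lindqvist→Section 2pm = 389 points.
Swapping Delgado↔Lindqvist (Delgado→Section 9am 74 points, Lindqvist→Section 3pm 15 points) loses 56.
No other one-to-one assignment exceeds 391 points.
Kapoor's own top section is Section 11am (93 points), but forcing Kapoor→Section 11am and reassigning the rest optimally gives only 389 points — worse by 2.

Kapoor receives Section 2pm.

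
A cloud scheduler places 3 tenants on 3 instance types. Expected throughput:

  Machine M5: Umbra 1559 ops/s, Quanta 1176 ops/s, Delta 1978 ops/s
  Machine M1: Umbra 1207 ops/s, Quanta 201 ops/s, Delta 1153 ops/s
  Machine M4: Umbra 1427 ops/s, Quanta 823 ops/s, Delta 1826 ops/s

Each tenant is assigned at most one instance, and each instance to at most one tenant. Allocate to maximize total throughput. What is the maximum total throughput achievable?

Treat this as an assignment problem: match each tenant to one instance.
Optimal: Umbra→Machine M1 (1207 ops/s), Quanta→Machine M5 (1176 ops/s), Delta→Machine M4 (1826 ops/s) — total 1207+1176+1826 = 4209 ops/s.
Column-greedy (each instance in turn goes to its best remaining tenant) gives 4008 ops/s, worse by 201.

Maximum total: 4209 ops/s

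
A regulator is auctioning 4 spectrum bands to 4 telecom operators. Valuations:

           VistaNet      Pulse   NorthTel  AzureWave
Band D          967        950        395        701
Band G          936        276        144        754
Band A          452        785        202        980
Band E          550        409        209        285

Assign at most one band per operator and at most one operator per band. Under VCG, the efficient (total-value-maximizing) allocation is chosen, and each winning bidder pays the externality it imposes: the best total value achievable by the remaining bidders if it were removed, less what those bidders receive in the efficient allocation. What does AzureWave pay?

Efficient allocation: VistaNet→Band G ($936M), Pulse→Band D ($950M), NorthTel→Band E ($209M), AzureWave→Band A ($980M); total welfare W = $3075M.
AzureWave receives Band A at value $980M, so the others get W − 980 = $2095M.
Without AzureWave: best allocation of the remaining 3 bidders over all 4 bands is VistaNet→Band G ($936M), Pulse→Band A ($785M), NorthTel→Band D ($395M), total $2116M.
VCG payment = (others' best without AzureWave) − (others' welfare with AzureWave) = 2116 − 2095 = $21M.

AzureWave pays $21M.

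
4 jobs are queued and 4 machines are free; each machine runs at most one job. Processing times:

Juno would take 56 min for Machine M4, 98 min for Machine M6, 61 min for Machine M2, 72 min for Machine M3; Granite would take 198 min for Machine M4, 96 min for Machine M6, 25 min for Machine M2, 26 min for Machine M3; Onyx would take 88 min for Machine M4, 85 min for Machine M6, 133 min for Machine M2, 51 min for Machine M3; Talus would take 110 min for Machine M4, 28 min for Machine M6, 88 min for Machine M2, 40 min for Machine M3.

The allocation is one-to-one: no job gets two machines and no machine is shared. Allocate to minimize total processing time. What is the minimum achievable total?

Minimum total: 160 min

This is a one-to-one assignment (minimum-cost bipartite matching).
Optimal: Juno→Machine M4 (56 min), Granite→Machine M2 (25 min), Onyx→Machine M3 (51 min), Talus→Machine M6 (28 min) — total 56+25+51+28 = 160 min.
Swapping Juno↔Onyx (Juno→Machine M3 72 min, Onyx→Machine M4 88 min) adds 53.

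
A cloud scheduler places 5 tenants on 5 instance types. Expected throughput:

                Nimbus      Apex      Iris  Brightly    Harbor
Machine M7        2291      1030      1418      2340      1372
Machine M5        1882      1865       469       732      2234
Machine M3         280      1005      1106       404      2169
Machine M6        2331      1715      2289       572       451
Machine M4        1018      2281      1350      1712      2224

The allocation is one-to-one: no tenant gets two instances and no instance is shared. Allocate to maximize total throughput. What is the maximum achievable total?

Optimal: Nimbus→Machine M5 (1882 ops/s), Apex→Machine M4 (2281 ops/s), Iris→Machine M6 (2289 ops/s), Brightly→Machine M7 (2340 ops/s), Harbor→Machine M3 (2169 ops/s) — total 1882+2281+2289+2340+2169 = 10961 ops/s.
Max-entry greedy (repeatedly take the single best remaining cell) gives 10292 ops/s, worse by 669.
Swapping Brightly↔Harbor (Brightly→Machine M3 404 ops/s, Harbor→Machine M7 1372 ops/s) loses 2733.

Max total: 10961 ops/s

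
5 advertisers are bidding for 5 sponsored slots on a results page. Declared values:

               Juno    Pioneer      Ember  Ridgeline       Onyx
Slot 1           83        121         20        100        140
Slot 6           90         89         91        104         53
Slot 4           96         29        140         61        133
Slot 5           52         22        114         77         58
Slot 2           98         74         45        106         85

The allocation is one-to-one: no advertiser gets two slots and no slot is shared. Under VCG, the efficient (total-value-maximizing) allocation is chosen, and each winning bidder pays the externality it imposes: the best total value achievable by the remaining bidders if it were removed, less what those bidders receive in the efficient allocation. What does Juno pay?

Juno pays $3.

Efficient allocation: Juno→Slot 2 ($98), Pioneer→Slot 1 ($121), Ember→Slot 5 ($114), Ridgeline→Slot 6 ($104), Onyx→Slot 4 ($133); total welfare W = $570.
Juno receives Slot 2 at value $98, so the others get W − 98 = $472.
Without Juno: best allocation of the remaining 4 bidders over all 5 slots is Pioneer→Slot 6 ($89), Ember→Slot 4 ($140), Ridgeline→Slot 2 ($106), Onyx→Slot 1 ($140), total $475.
VCG payment = (others' best without Juno) − (others' welfare with Juno) = 475 − 472 = $3.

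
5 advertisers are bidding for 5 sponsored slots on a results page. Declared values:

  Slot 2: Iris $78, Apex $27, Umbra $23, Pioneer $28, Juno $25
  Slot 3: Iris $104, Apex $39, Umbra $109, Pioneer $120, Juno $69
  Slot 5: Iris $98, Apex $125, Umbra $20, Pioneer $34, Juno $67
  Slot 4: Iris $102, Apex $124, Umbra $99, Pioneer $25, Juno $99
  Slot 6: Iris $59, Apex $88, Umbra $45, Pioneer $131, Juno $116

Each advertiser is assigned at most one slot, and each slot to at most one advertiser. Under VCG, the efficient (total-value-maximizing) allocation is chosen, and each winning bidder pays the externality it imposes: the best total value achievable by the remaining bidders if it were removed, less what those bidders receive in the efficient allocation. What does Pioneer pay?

Pioneer pays $41.

Efficient allocation: Iris→Slot 2 ($78), Apex→Slot 5 ($125), Umbra→Slot 3 ($109), Pioneer→Slot 6 ($131), Juno→Slot 4 ($99); total welfare W = $542.
Pioneer receives Slot 6 at value $131, so the others get W − 131 = $411.
Without Pioneer: best allocation of the remaining 4 bidders over all 5 slots is Iris→Slot 4 ($102), Apex→Slot 5 ($125), Umbra→Slot 3 ($109), Juno→Slot 6 ($116), total $452.
VCG payment = (others' best without Pioneer) − (others' welfare with Pioneer) = 452 − 411 = $41.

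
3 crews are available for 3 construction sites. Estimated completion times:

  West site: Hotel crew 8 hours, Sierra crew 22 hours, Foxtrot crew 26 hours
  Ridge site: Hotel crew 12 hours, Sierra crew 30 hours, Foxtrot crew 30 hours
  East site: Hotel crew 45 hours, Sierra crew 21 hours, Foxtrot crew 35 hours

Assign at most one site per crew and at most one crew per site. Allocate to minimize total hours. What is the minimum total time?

Minimum total: 59 hours

Optimal: Hotel crew→West site (8 hours), Sierra crew→East site (21 hours), Foxtrot crew→Ridge site (30 hours) — total 8+21+30 = 59 hours.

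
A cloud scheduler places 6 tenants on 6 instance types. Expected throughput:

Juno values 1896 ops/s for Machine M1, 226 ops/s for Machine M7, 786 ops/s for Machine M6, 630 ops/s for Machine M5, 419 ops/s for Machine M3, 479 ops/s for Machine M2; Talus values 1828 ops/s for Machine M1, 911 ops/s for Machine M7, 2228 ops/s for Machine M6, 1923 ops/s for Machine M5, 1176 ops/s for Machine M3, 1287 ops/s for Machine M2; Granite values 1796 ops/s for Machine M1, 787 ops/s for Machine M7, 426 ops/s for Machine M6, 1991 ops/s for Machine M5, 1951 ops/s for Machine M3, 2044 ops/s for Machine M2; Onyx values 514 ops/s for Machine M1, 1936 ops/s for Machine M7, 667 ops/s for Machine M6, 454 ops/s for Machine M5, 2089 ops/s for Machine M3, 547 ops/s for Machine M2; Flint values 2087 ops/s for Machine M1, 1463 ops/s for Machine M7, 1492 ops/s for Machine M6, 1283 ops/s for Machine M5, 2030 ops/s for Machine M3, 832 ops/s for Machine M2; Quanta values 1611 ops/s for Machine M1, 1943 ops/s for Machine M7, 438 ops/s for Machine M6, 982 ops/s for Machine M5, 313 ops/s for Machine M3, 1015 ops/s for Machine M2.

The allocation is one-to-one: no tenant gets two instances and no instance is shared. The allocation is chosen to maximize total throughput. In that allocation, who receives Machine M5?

Optimal: Juno→Machine M1 (1896 ops/s), Talus→Machine M6 (2228 ops/s), Granite→Machine M2 (2044 ops/s), Onyx→Machine M3 (2089 ops/s), Flint→Machine M5 (1283 ops/s), Quanta→Machine M7 (1943 ops/s) — total 1896+2228+2044+2089+1283+1943 = 11483 ops/s.
Row-greedy (each tenant in turn takes its best remaining instance) gives 10702 ops/s, worse by 781.
Next-best assignment: Juno→Machine M1, Talus→Machine M5, Granite→Machine M2, Onyx→Machine M3, Flint→Machine M6, Quanta→Machine M7 = 11387 ops/s.
Swapping Juno↔Onyx (Juno→Machine M3 419 ops/s, Onyx→Machine M1 514 ops/s) loses 3052.
Flint's own top instance is Machine M1 (2087 ops/s), but forcing Flint→Machine M1 and reassigning the rest optimally gives only 11021 ops/s — worse by 462.

Flint receives Machine M5.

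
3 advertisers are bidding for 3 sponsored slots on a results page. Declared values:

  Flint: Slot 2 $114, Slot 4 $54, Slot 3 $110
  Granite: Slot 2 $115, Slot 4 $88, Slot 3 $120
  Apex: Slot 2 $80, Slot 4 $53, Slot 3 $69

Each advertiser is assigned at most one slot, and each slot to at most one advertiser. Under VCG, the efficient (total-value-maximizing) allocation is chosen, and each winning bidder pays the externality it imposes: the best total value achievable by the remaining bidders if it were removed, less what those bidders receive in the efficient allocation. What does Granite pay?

Efficient allocation: Flint→Slot 2 ($114), Granite→Slot 3 ($120), Apex→Slot 4 ($53); total welfare W = $287.
Granite receives Slot 3 at value $120, so the others get W − 120 = $167.
Without Granite: best allocation of the remaining 2 bidders over all 3 slots is Flint→Slot 3 ($110), Apex→Slot 2 ($80), total $190.
VCG payment = (others' best without Granite) − (others' welfare with Granite) = 190 − 167 = $23.

Granite pays $23.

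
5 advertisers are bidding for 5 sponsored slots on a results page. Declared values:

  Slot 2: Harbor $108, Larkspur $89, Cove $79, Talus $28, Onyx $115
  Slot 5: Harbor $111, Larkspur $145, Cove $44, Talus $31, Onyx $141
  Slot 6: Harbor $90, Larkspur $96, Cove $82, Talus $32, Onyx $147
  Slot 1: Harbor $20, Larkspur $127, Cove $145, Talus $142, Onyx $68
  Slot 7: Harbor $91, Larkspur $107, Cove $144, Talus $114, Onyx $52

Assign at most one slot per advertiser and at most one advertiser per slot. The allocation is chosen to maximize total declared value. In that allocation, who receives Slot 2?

Treat this as an assignment problem: match each advertiser to one slot.
Optimal: Harbor→Slot 2 ($108), Larkspur→Slot 5 ($145), Cove→Slot 7 ($144), Talus→Slot 1 ($142), Onyx→Slot 6 ($147) — total 108+145+144+142+147 = $686.
Column-greedy (each slot in turn goes to its best remaining advertiser) gives $609, worse by 77.
Harbor's own top slot is Slot 5 ($111), but forcing Harbor→Slot 5 and reassigning the rest optimally gives only $633 — worse by 53.

Harbor receives Slot 2.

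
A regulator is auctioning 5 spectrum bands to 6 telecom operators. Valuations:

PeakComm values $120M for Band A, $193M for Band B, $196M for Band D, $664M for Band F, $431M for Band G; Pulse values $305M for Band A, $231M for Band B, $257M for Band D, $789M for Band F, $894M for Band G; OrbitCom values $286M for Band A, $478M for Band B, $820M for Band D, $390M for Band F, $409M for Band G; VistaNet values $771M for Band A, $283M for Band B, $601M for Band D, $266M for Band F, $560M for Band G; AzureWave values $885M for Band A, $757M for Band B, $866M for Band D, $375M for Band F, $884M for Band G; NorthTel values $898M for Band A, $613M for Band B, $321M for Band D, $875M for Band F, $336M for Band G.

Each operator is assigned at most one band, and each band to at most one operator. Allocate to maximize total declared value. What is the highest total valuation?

Maximum total: $4117M

This is the linear assignment problem.
Optimal: VistaNet→Band A ($771M), AzureWave→Band B ($757M), OrbitCom→Band D ($820M), NorthTel→Band F ($875M), Pulse→Band G ($894M) — total 771+757+820+875+894 = $4117M.
Max-entry greedy (repeatedly take the single best remaining cell) gives $3800M, worse by 317.
Next-best assignment: NorthTel→Band A, AzureWave→Band B, OrbitCom→Band D, PeakComm→Band F, Pulse→Band G = $4033M.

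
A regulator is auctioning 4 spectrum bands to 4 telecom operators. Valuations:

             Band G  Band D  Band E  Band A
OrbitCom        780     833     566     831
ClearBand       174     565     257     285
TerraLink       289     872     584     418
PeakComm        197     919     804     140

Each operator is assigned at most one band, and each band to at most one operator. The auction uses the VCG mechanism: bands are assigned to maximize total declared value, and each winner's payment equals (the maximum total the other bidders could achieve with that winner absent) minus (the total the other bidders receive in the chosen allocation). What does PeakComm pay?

PeakComm pays $43M.

Efficient allocation: OrbitCom→Band G ($780M), ClearBand→Band A ($285M), TerraLink→Band D ($872M), PeakComm→Band E ($804M); total welfare W = $2741M.
PeakComm receives Band E at value $804M, so the others get W − 804 = $1937M.
Without PeakComm: best allocation of the remaining 3 bidders over all 4 bands is OrbitCom→Band A ($831M), ClearBand→Band D ($565M), TerraLink→Band E ($584M), total $1980M.
VCG payment = (others' best without PeakComm) − (others' welfare with PeakComm) = 1980 − 1937 = $43M.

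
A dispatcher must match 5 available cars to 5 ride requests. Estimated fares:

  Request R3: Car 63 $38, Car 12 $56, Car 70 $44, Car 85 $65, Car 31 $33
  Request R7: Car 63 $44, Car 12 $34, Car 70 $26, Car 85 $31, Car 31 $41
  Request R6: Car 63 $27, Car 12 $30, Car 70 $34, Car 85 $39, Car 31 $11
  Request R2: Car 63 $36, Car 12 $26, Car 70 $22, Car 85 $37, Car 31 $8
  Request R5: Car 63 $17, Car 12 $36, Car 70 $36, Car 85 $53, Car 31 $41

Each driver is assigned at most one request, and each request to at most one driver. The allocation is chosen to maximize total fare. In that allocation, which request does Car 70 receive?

Car 70 receives Request R6.

Optimal: Car 63→Request R2 ($36), Car 12→Request R3 ($56), Car 70→Request R6 ($34), Car 85→Request R5 ($53), Car 31→Request R7 ($41) — total 36+56+34+53+41 = $220.
Row-greedy (each driver in turn takes its best remaining request) gives $183, worse by 37.
Next-best assignment: Car 63→Request R7, Car 12→Request R3, Car 70→Request R6, Car 85→Request R2, Car 31→Request R5 = $212.
Every other assignment is strictly worse.
Car 70's own top request is Request R3 ($44), but forcing Car 70→Request R3 and reassigning the rest optimally gives only $204 — worse by 16.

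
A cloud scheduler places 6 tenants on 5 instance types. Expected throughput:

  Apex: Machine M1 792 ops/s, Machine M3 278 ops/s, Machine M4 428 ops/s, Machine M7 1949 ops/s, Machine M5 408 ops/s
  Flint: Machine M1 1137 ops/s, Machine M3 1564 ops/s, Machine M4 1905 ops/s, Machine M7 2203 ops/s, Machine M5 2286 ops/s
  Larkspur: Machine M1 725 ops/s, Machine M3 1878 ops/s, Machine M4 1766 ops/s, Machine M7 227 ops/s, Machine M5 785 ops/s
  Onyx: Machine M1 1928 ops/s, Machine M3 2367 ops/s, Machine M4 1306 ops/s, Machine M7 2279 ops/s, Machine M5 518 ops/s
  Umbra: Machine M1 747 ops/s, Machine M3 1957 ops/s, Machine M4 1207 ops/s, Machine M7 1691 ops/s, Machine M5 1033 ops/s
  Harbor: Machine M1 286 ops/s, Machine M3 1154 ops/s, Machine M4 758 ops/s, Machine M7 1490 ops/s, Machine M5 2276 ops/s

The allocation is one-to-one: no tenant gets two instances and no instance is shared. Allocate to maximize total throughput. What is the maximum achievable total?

Max total: 10130 ops/s

This is a one-to-one assignment (maximum-weight bipartite matching).
Optimal: Onyx→Machine M1 (1928 ops/s), Umbra→Machine M3 (1957 ops/s), Larkspur→Machine M4 (1766 ops/s), Flint→Machine M7 (2203 ops/s), Harbor→Machine M5 (2276 ops/s) — total 1928+1957+1766+2203+2276 = 10130 ops/s.
Column-greedy (each instance in turn goes to its best remaining tenant) gives 10015 ops/s, worse by 115.
No other one-to-one assignment exceeds 10130 ops/s.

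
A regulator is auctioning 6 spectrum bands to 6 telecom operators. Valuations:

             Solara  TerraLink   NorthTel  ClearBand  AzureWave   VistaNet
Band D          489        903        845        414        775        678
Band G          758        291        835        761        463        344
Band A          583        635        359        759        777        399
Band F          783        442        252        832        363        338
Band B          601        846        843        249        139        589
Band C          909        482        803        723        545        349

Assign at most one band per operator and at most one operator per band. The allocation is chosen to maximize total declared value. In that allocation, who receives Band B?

Optimal: Solara→Band C ($909M), TerraLink→Band B ($846M), NorthTel→Band G ($835M), ClearBand→Band F ($832M), AzureWave→Band A ($777M), VistaNet→Band D ($678M) — total 909+846+835+832+777+678 = $4877M.
Column-greedy (each band in turn goes to its best remaining operator) gives $4297M, worse by 580.
Checked against all permutations: $4877M is optimal.
TerraLink's own top band is Band D ($903M), but forcing TerraLink→Band D and reassigning the rest optimally gives only $4845M — worse by 32.

TerraLink receives Band B.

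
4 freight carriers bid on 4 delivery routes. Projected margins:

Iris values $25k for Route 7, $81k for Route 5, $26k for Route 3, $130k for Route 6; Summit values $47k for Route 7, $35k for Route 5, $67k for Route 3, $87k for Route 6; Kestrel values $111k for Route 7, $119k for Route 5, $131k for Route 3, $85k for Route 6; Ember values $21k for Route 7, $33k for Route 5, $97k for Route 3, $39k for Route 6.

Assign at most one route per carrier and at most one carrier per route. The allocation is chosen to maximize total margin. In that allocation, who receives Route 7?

Summit receives Route 7.

Optimal: Iris→Route 6 ($130k), Summit→Route 7 ($47k), Kestrel→Route 5 ($119k), Ember→Route 3 ($97k) — total 130+47+119+97 = $393k.
Column-greedy (each route in turn goes to its best remaining carrier) gives $376k, worse by 17.
Swapping Summit↔Ember (Summit→Route 3 $67k, Ember→Route 7 $21k) loses 56.
No other one-to-one assignment exceeds $393k.
Summit's own top route is Route 6 ($87k), but forcing Summit→Route 6 and reassigning the rest optimally gives only $376k — worse by 17.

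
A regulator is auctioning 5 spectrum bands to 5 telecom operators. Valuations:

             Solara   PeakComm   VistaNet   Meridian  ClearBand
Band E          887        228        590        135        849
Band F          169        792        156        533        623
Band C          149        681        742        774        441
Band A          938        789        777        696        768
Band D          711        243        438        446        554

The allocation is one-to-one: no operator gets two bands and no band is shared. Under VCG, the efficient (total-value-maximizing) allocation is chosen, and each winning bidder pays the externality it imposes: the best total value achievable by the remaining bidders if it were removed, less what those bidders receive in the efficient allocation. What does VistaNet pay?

VistaNet pays $227M.

Efficient allocation: Solara→Band D ($711M), PeakComm→Band F ($792M), VistaNet→Band A ($777M), Meridian→Band C ($774M), ClearBand→Band E ($849M); total welfare W = $3903M.
VistaNet receives Band A at value $777M, so the others get W − 777 = $3126M.
Without VistaNet: best allocation of the remaining 4 bidders over all 5 bands is Solara→Band A ($938M), PeakComm→Band F ($792M), Meridian→Band C ($774M), ClearBand→Band E ($849M), total $3353M.
VCG payment = (others' best without VistaNet) − (others' welfare with VistaNet) = 3353 − 3126 = $227M.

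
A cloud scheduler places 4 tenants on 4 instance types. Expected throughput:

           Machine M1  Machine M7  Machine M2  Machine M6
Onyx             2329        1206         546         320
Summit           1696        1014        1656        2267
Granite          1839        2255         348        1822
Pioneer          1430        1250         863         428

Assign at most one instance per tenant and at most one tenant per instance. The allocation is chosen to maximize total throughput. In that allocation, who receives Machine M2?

Pioneer receives Machine M2.

Optimal: Onyx→Machine M1 (2329 ops/s), Summit→Machine M6 (2267 ops/s), Granite→Machine M7 (2255 ops/s), Pioneer→Machine M2 (863 ops/s) — total 2329+2267+2255+863 = 7714 ops/s.
Swapping Granite↔Summit (Granite→Machine M6 1822 ops/s, Summit→Machine M7 1014 ops/s) loses 1686.
Checked against all permutations: 7714 ops/s is optimal.
Pioneer's own top instance is Machine M1 (1430 ops/s), but forcing Pioneer→Machine M1 and reassigning the rest optimally gives only 6498 ops/s — worse by 1216.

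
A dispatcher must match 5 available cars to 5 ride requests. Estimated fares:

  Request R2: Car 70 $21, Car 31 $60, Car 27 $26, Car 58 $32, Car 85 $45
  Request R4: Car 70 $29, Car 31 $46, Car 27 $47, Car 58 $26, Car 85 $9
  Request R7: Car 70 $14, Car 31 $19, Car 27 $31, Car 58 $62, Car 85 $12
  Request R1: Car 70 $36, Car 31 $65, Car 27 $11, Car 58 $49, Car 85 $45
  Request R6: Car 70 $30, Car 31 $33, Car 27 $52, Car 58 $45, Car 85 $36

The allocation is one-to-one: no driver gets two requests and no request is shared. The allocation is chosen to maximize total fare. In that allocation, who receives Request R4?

Car 70 receives Request R4.

Optimal: Car 70→Request R4 ($29), Car 31→Request R1 ($65), Car 27→Request R6 ($52), Car 58→Request R7 ($62), Car 85→Request R2 ($45) — total 29+65+52+62+45 = $253.
Row-greedy (each driver in turn takes its best remaining request) gives $219, worse by 34.
Next-best assignment: Car 70→Request R6, Car 31→Request R1, Car 27→Request R4, Car 58→Request R7, Car 85→Request R2 = $249.
Checked against all permutations: $253 is optimal.
Car 70's own top request is Request R1 ($36), but forcing Car 70→Request R1 and reassigning the rest optimally gives only $241 — worse by 12.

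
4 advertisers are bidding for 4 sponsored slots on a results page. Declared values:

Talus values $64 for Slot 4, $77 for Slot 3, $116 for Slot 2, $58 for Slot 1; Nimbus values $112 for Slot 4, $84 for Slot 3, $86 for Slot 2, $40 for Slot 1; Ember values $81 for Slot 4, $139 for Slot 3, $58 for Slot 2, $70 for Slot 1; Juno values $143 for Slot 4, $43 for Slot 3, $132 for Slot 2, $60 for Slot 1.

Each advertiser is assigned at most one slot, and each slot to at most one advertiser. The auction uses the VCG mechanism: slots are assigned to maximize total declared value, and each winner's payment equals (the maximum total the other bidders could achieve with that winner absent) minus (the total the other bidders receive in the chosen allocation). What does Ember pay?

Efficient allocation: Talus→Slot 1 ($58), Nimbus→Slot 4 ($112), Ember→Slot 3 ($139), Juno→Slot 2 ($132); total welfare W = $441.
Ember receives Slot 3 at value $139, so the others get W − 139 = $302.
Without Ember: best allocation of the remaining 3 bidders over all 4 slots is Talus→Slot 2 ($116), Nimbus→Slot 3 ($84), Juno→Slot 4 ($143), total $343.
VCG payment = (others' best without Ember) − (others' welfare with Ember) = 343 − 302 = $41.

Ember pays $41.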